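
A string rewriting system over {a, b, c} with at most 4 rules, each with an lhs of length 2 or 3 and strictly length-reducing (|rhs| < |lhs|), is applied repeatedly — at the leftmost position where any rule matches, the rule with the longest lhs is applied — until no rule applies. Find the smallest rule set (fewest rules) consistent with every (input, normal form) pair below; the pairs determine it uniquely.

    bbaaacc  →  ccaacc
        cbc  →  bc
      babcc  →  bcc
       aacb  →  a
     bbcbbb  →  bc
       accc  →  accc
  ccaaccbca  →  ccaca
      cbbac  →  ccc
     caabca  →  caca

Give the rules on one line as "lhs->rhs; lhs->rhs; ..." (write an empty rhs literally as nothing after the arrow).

  | bbaaacc => ccaacc
  | cbc => bc
  | babcc => bcc
  | aacb => aab => a

ab->; bba->cc; bbb->bc; cb->b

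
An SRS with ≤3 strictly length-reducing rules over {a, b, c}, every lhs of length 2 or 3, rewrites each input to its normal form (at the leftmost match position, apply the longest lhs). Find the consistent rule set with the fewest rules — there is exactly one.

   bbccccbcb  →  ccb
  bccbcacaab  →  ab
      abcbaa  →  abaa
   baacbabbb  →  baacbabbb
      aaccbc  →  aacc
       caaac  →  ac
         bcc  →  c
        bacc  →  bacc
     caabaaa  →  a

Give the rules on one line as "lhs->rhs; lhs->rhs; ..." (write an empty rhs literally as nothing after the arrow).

  | bbccccbcb => bcccbcb => ccbcb => ccb
  | bccbcacaab => cbcacaab => cacaab => acaab => aaab => cab => ab
  | abcbaa => abaa
  | baacbabbb

aaa->ca; bc->; ca->a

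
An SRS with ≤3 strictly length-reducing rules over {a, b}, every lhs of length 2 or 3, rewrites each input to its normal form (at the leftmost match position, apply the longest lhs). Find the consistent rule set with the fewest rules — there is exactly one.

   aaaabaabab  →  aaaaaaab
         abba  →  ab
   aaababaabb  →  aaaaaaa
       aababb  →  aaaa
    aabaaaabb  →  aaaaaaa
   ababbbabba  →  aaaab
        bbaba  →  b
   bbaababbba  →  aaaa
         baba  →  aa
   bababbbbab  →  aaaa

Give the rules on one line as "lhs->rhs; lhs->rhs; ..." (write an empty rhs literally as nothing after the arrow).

  | aaaabaabab => aaaaaabab => aaaaaaab
  | abba => ab
  | aaababaabb => aaaabaabb => aaaaaabb => aaaaaaa
  | aababb => aaabb => aaaa

ba->a; bb->a; bba->b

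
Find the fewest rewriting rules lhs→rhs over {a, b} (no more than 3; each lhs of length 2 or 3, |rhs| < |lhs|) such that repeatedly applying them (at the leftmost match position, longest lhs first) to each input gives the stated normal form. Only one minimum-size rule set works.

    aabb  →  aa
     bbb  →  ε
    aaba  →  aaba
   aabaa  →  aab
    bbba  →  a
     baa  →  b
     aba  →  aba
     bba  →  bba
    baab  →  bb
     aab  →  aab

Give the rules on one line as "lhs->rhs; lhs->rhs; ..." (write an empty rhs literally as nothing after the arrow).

  | aabb => aa
  | bbb => ε
  | aaba
  | aabaa => aab

abb->a; baa->b; bbb->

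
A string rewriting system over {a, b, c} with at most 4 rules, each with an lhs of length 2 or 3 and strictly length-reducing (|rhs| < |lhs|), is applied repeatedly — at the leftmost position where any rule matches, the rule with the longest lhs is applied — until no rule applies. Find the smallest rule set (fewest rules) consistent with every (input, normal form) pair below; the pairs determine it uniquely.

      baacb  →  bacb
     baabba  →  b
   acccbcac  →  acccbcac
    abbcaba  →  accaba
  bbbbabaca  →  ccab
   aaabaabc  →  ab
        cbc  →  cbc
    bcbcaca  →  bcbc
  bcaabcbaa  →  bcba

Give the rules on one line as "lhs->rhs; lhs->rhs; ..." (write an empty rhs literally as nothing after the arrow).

aa->a; abc->; aca->; bb->c

  | baacb => bacb
  | baabba => babba => baca => b
  | acccbcac
  | abbcaba => accaba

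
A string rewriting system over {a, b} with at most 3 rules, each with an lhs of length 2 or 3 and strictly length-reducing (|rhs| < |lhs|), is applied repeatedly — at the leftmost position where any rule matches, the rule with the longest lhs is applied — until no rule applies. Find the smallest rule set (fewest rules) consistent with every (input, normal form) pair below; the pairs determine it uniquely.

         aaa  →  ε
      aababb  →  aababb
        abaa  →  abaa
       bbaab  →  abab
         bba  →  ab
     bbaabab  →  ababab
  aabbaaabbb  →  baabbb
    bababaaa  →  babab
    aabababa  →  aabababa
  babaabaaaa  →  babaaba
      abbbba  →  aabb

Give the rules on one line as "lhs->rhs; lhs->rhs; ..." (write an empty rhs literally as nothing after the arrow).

  | aaa => ε
  | aababb
  | abaa
  | bbaab => abab

aaa->; bba->ab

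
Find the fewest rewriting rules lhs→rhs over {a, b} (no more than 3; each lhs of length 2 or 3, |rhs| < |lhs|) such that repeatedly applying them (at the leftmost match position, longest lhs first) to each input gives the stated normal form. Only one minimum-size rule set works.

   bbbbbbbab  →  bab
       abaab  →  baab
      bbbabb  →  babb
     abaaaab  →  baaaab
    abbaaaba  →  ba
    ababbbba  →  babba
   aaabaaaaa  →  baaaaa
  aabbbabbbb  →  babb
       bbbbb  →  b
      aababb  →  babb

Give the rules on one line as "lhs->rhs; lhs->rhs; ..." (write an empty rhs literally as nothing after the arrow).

aba->ba; bbb->b

  | bbbbbbbab => bbbbbab => bbbab => bab
  | abaab => baab
  | bbbabb => babb
  | abaaaab => baaaab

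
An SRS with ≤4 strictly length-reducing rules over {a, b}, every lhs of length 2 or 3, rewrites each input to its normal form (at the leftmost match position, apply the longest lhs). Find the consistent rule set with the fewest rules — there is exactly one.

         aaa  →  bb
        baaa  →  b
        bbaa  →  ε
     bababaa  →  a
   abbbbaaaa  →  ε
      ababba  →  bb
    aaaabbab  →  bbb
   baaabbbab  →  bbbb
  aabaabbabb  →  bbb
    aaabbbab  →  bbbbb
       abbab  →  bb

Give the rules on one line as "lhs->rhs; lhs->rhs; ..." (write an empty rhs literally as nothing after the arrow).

aa->b; aaa->bb; ab->a; ba->

  | aaa => bb
  | baaa => aa => b
  | bbaa => ba => ε
  | bababaa => babaa => baa => a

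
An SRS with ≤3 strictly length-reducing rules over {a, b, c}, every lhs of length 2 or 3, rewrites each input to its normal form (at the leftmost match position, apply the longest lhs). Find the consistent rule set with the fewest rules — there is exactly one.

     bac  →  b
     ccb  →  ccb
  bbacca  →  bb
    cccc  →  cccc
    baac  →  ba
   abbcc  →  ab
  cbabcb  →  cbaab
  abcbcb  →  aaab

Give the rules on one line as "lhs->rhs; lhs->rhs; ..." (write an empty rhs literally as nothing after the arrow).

  | bac => b
  | ccb
  | bbacca => bbca => bb
  | cccc

ac->; bc->a; bca->b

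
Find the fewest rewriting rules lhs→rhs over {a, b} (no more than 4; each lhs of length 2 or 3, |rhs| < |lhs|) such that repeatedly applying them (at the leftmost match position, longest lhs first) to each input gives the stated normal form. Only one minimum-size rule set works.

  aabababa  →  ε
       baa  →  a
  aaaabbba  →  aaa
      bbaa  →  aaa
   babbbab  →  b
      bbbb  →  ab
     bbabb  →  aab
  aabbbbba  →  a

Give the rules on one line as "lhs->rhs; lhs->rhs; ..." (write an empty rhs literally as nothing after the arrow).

aba->; abb->ab; ba->; bb->a

  | aabababa => ababa => ba => ε
  | baa => a
  | aaaabbba => aaaabba => aaaaba => aaa
  | bbaa => aaa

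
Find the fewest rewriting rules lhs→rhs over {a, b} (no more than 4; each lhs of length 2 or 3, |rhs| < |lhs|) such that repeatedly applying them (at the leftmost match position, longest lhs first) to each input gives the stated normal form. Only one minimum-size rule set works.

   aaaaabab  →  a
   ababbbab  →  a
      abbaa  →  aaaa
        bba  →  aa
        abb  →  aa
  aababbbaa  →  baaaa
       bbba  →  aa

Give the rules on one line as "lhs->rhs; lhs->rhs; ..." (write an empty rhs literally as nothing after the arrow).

  | aaaaabab => aaabab => abab => bb => a
  | ababbbab => bbbbab => abab => bb => a
  | abbaa => aaaa
  | bba => aa

aab->b; aba->b; bb->a; bbb->a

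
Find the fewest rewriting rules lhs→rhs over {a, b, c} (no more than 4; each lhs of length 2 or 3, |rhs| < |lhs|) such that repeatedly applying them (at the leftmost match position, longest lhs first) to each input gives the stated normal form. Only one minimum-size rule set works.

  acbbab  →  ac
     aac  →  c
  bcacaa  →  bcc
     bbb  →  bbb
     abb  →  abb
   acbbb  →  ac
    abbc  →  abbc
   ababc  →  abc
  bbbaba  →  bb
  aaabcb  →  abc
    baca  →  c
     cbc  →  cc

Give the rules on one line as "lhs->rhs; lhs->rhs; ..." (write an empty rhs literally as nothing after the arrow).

aa->; ba->; ca->c; cb->c

  | acbbab => acbab => acab => acb => ac
  | aac => c
  | bcacaa => bccaa => bcca => bcc
  | bbb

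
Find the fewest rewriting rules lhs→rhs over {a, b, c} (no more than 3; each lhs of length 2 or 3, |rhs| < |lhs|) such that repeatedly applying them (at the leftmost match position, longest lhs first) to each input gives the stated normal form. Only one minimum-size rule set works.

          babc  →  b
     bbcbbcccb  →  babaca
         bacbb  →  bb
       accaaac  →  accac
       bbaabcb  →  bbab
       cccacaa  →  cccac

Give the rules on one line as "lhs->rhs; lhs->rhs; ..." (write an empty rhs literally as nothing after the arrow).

aa->; bc->a; cb->a

  | babc => baa => b
  | bbcbbcccb => babbcccb => babaccb => babaca
  | bacbb => baab => bb
  | accaaac => accac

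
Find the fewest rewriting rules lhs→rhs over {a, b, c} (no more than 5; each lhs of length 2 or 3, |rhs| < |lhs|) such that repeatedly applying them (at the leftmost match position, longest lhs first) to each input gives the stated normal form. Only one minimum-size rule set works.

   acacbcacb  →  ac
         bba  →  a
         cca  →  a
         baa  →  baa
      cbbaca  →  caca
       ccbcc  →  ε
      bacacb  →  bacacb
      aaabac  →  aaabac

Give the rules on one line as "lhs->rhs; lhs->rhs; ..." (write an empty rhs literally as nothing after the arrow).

aac->b; bb->; bc->c; cc->

  | acacbcacb => acaccacb => acaacb => acbb => ac
  | bba => a
  | cca => a
  | baa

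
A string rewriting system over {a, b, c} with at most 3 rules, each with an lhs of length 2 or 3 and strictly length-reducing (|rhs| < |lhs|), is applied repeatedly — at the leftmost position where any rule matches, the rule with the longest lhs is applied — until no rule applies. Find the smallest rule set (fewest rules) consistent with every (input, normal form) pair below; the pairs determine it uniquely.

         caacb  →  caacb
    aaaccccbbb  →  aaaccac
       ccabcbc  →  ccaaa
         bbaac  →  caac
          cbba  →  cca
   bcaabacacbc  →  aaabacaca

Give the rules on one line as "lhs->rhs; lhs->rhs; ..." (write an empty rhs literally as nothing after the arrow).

bb->c; bc->a; ccb->a

  | caacb
  | aaaccccbbb => aaaccabb => aaaccac
  | ccabcbc => ccaabc => ccaaa
  | bbaac => caac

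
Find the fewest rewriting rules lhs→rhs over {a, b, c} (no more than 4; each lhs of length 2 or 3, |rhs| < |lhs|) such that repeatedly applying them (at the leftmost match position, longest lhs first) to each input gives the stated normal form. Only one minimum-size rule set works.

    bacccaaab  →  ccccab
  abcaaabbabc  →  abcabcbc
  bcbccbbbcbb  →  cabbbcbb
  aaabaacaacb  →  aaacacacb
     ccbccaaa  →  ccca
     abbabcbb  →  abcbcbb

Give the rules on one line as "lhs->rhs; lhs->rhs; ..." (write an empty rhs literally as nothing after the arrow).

ba->c; bcc->ca; caa->ca

  | bacccaaab => ccccaaab => ccccaab => ccccab
  | abcaaabbabc => abcaabbabc => abcabbabc => abcabcbc
  | bcbccbbbcbb => bccabbbcbb => caabbbcbb => cabbbcbb
  | aaabaacaacb => aaacacaacb => aaacacacb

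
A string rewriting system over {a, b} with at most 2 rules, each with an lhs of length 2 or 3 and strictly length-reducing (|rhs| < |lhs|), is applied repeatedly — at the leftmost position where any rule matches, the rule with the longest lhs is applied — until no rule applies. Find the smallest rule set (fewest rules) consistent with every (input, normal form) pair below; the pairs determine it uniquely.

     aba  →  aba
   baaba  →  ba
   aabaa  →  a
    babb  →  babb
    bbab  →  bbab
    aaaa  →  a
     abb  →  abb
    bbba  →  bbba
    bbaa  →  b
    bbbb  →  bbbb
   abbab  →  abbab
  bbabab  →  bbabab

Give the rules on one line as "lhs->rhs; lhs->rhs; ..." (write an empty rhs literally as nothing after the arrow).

  | aba
  | baaba => ba
  | aabaa => abaa => a
  | babb

aa->a; baa->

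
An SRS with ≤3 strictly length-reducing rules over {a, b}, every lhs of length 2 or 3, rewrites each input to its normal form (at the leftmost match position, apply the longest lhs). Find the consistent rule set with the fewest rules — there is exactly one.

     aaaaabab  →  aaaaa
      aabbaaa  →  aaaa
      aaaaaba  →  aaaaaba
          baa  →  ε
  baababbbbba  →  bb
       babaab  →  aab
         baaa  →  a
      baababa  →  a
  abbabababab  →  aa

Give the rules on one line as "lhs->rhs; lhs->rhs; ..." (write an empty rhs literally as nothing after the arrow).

baa->; bab->; bba->

  | aaaaabab => aaaaa
  | aabbaaa => aaaa
  | aaaaaba
  | baa => ε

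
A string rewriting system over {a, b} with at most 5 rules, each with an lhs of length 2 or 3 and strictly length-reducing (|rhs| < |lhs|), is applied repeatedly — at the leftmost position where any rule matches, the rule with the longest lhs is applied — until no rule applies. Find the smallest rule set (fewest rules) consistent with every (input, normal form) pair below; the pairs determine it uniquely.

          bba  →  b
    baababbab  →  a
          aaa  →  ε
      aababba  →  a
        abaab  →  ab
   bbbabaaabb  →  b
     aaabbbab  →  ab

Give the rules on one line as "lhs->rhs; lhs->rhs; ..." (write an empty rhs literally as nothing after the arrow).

aa->b; ba->; baa->ba; bb->a

  | bba => aa => b
  | baababbab => bababbab => babbab => bbab => aab => bb => a
  | aaa => ba => ε
  | aababba => bbabba => aabba => bbba => aba => a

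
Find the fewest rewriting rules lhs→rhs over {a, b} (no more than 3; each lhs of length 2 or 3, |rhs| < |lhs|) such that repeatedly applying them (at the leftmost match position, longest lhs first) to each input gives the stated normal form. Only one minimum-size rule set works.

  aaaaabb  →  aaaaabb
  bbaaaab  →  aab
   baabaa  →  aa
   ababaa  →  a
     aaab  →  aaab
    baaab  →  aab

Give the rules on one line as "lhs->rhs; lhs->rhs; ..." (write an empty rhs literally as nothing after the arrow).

ba->; bab->bb

  | aaaaabb
  | bbaaaab => baaab => aab
  | baabaa => abaa => aa
  | ababaa => abbaa => aba => a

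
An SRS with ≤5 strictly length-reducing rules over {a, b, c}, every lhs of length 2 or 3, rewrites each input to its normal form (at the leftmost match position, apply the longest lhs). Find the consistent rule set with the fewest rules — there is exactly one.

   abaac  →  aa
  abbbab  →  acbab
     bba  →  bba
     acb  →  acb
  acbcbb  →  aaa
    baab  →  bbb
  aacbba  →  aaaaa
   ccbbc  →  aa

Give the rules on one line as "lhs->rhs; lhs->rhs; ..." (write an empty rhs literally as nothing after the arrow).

  | abaac => abbc => acc => aa
  | abbbab => acbab
  | bba
  | acb

abb->ac; baa->bb; cbb->aa; cc->a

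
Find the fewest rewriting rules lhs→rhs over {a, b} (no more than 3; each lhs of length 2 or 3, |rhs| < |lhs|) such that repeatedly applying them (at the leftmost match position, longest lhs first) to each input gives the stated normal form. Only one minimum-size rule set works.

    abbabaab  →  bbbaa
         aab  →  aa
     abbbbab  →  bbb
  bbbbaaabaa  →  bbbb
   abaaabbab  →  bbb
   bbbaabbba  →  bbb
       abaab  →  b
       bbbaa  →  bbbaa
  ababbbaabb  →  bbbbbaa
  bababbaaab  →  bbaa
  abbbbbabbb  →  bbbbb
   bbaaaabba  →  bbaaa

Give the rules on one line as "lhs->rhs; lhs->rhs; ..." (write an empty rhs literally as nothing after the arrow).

  | abbabaab => ababaab => bbbaab => bbbaa
  | aab => aa
  | abbbbab => abbbab => abbab => abab => bbb
  | bbbbaaabaa => bbbbaabba => bbbbaaba => bbbbabb => bbbb

ab->a; aba->bb; bab->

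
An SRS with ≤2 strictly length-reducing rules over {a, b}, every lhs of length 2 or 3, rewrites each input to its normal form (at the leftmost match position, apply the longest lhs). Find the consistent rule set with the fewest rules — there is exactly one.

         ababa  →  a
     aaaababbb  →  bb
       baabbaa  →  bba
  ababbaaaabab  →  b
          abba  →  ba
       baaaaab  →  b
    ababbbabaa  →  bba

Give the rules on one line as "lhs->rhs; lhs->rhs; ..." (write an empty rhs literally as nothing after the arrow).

  | ababa => aba => a
  | aaaababbb => aaababbb => aababbb => ababbb => abbb => bb
  | baabbaa => babbaa => bbaa => bba
  | ababbaaaabab => abbaaaabab => baaaabab => baaabab => baabab => babab => bab => b

aa->a; ab->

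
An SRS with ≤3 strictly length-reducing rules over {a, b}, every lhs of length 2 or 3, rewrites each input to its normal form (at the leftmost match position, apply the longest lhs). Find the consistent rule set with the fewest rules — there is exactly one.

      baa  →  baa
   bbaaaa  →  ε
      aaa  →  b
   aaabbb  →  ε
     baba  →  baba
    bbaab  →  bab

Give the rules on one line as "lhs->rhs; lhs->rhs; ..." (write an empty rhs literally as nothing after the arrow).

aaa->b; bb->; bba->b

  | baa
  | bbaaaa => baaa => bb => ε
  | aaa => b
  | aaabbb => bbbb => bb => ε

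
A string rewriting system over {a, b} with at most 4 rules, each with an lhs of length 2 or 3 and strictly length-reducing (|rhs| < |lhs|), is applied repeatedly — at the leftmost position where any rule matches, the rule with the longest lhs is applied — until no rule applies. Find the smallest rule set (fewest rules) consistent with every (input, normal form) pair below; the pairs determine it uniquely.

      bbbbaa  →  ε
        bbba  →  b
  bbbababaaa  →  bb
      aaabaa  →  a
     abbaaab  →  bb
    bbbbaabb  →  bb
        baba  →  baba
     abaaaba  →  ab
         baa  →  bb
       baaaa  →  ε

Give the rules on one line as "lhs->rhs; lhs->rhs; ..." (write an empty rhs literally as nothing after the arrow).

  | bbbbaa => bba => ε
  | bbba => b
  | bbbababaaa => bbabaaa => baaa => bb
  | aaabaa => bbaa => a

aa->b; aaa->b; bba->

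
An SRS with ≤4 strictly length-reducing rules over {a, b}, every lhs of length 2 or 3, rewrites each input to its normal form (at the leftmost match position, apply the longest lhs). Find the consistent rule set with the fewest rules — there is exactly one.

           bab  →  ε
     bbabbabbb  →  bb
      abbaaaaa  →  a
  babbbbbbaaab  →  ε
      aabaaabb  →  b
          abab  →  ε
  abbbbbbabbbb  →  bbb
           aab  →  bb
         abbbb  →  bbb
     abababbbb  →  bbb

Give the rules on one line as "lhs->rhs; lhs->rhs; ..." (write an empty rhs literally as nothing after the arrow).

aa->b; ab->; ba->a

  | bab => ab => ε
  | bbabbabbb => babbabbb => abbabbb => babbb => abbb => bb
  | abbaaaaa => baaaaa => aaaaa => baaa => aaa => ba => a
  | babbbbbbaaab => abbbbbbaaab => bbbbbaaab => bbbbaaab => bbbaaab => bbaaab => baaab => aaab => bab => ab => ε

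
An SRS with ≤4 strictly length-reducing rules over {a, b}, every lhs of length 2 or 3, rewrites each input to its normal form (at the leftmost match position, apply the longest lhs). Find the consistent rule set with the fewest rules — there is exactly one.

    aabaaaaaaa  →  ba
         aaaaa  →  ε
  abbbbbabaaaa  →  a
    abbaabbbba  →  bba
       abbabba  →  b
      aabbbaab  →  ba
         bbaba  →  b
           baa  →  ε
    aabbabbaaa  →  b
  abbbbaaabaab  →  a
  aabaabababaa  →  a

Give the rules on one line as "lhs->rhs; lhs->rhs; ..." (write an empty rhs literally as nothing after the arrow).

  | aabaaaaaaa => aaaaaaaaa => baaaaaa => aaaa => ba
  | aaaaa => baa => ε
  | abbbbbabaaaa => abbbbabaaaa => abbbabaaaa => abbabaaaa => ababaaaa => aabaaaa => aaaaaa => baaa => a
  | abbaabbbba => abaabbbba => aaabbbba => bbbbba => bba

aaa->b; ab->a; baa->; bbb->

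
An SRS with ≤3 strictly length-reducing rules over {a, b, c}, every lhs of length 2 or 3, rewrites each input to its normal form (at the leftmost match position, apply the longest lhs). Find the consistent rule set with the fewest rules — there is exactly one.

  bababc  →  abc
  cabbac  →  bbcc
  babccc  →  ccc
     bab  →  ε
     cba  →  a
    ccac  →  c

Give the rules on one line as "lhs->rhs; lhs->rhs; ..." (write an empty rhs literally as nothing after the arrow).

  | bababc => cbabc => abc
  | cabbac => bbbac => bbcc
  | babccc => cbccc => ccc
  | bab => cb => ε

ba->c; ca->b; cb->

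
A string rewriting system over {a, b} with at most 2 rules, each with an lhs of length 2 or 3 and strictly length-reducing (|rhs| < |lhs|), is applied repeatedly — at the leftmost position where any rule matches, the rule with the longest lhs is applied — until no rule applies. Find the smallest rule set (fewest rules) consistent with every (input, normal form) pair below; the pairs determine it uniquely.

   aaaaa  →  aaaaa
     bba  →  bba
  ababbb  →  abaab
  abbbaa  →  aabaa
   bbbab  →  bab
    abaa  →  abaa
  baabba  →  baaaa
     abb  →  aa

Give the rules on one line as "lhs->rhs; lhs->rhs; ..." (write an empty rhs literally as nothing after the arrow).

  | aaaaa
  | bba
  | ababbb => abaab
  | abbbaa => aabaa

abb->aa; bbb->b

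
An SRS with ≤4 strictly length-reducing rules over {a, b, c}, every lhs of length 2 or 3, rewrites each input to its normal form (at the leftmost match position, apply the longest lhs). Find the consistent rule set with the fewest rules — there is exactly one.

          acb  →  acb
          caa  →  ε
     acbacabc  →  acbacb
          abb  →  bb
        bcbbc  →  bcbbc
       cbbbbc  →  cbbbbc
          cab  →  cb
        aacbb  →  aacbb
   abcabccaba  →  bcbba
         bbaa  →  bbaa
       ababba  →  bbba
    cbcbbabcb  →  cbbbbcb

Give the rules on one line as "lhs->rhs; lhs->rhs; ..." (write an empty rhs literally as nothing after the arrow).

  | acb
  | caa => ε
  | acbacabc => acbacbc => acbacb
  | abb => bb

ab->b; caa->; cbc->cb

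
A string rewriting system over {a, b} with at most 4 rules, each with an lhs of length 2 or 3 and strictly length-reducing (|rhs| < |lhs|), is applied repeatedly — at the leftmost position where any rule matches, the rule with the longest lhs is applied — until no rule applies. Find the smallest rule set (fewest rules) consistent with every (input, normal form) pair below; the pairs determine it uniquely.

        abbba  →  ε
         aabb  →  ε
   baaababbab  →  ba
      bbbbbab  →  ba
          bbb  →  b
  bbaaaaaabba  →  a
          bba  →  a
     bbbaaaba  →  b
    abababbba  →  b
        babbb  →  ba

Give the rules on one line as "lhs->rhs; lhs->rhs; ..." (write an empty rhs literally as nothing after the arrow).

aa->; ab->a; bb->

  | abbba => abba => aba => aa => ε
  | aabb => bb => ε
  | baaababbab => bababbab => baabbab => bbbab => bab => ba
  | bbbbbab => bbbab => bab => ba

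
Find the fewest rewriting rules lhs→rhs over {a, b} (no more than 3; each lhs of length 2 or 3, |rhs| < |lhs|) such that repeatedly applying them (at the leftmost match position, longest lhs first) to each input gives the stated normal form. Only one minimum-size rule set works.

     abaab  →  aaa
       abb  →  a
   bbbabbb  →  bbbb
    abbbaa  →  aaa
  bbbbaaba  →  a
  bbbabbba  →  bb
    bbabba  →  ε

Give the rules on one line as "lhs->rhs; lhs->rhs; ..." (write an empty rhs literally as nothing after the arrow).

ab->a; ba->a; bba->

  | abaab => aaab => aaa
  | abb => ab => a
  | bbbabbb => bbbb
  | abbbaa => abbaa => abaa => aaa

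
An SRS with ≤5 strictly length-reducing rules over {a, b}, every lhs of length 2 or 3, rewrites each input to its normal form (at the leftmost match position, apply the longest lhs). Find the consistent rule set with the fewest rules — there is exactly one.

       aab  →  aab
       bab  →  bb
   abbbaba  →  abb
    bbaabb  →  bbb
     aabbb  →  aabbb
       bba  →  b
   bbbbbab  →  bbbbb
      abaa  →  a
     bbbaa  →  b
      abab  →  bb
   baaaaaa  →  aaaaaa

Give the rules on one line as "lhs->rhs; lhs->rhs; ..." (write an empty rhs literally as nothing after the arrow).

  | aab
  | bab => bb
  | abbbaba => abbba => abb
  | bbaabb => babb => bbb

aba->b; ba->a; bab->bb; bba->b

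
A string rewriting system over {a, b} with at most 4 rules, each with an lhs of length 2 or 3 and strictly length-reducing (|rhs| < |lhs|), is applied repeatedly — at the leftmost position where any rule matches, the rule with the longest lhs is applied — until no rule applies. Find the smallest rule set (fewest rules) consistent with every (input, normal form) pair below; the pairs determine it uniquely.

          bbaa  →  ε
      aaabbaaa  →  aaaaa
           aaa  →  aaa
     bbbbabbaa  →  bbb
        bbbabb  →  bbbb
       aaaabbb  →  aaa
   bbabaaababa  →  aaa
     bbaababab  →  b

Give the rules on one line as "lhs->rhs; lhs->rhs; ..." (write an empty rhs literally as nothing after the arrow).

ab->a; abb->; ba->

  | bbaa => ba => ε
  | aaabbaaa => aaaaa
  | aaa
  | bbbbabbaa => bbbbbaa => bbbba => bbb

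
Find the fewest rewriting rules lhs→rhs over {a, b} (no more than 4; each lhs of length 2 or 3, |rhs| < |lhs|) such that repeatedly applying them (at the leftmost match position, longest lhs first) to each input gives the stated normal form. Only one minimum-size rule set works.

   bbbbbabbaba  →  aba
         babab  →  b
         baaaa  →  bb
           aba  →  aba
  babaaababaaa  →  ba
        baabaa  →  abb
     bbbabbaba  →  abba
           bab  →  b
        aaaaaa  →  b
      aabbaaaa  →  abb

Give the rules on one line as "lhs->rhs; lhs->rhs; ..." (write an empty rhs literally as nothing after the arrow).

aa->b; aaa->a; bab->b; bbb->ab

  | bbbbbabbaba => abbbabbaba => aababbaba => bbabbaba => bbbaba => ababa => aba
  | babab => bab => b
  | baaaa => baa => bb
  | aba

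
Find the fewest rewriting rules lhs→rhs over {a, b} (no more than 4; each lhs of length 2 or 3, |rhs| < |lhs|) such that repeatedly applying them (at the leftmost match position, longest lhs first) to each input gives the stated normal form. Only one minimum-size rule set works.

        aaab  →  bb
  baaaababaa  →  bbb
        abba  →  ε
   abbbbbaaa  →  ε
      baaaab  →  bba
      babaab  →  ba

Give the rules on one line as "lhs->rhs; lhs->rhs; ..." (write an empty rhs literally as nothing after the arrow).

aa->; aaa->b; ab->a; aba->

  | aaab => bb
  | baaaababaa => bbababaa => bbbaa => bbb
  | abba => aba => ε
  | abbbbbaaa => abbbbaaa => abbbaaa => abbaaa => abaaa => aa => ε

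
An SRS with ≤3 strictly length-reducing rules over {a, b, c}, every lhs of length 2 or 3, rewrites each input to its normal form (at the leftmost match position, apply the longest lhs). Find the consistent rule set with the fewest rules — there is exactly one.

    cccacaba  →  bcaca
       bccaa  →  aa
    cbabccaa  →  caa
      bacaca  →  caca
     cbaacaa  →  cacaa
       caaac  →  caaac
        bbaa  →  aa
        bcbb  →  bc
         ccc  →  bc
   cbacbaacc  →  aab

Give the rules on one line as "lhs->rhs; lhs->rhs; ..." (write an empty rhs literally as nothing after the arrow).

ba->; bb->; cc->b

  | cccacaba => bcacaba => bcaca
  | bccaa => bbaa => aa
  | cbabccaa => cbccaa => cbbaa => caa
  | bacaca => caca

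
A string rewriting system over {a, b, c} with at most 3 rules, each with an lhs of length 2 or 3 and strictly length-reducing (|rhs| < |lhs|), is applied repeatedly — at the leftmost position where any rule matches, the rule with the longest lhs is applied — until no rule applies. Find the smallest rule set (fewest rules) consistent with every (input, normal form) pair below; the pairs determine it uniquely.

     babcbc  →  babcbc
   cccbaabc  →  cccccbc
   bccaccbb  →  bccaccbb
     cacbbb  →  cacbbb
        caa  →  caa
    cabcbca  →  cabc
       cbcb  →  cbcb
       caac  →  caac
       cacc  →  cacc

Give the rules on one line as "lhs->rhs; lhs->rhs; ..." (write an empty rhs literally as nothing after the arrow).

  | babcbc
  | cccbaabc => cccccbc
  | bccaccbb
  | cacbbb

baa->cc; bca->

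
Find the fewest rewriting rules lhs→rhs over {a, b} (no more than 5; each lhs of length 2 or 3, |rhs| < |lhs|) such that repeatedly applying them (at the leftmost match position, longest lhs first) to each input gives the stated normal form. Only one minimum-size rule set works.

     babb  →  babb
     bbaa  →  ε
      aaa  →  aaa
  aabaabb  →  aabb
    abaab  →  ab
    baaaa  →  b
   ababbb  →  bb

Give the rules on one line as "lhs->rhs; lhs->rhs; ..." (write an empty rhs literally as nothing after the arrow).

aba->; baa->b; bba->ab; bbb->bb

  | babb
  | bbaa => aba => ε
  | aaa
  | aabaabb => aabb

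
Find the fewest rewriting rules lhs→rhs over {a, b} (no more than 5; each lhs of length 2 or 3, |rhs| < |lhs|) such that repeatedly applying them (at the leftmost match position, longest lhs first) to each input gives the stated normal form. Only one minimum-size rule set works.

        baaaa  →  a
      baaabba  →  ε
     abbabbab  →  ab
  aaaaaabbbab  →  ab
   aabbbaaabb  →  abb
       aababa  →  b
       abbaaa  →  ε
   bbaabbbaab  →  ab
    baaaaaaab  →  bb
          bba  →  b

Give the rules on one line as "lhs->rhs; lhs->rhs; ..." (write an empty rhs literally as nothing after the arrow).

aa->; aab->bb; ba->; bbb->a

  | baaaa => aaa => a
  | baaabba => aabba => bbba => aa => ε
  | abbabbab => abbbab => aaab => ab
  | aaaaaabbbab => aaaabbbab => aabbbab => bbbbab => abab => ab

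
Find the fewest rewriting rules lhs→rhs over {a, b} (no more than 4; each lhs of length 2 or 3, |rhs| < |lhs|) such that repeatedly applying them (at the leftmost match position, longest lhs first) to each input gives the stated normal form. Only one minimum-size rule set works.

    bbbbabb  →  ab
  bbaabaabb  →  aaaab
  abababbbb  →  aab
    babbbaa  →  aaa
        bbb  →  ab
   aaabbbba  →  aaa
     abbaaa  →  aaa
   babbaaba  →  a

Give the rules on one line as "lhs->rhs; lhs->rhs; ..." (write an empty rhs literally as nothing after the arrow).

abb->ab; ba->; bab->; bb->a

  | bbbbabb => abbabb => ababb => ab
  | bbaabaabb => aaabaabb => aaaabb => aaaab
  | abababbbb => aabbbb => aabbb => aabb => aab
  | babbbaa => bbaa => aaa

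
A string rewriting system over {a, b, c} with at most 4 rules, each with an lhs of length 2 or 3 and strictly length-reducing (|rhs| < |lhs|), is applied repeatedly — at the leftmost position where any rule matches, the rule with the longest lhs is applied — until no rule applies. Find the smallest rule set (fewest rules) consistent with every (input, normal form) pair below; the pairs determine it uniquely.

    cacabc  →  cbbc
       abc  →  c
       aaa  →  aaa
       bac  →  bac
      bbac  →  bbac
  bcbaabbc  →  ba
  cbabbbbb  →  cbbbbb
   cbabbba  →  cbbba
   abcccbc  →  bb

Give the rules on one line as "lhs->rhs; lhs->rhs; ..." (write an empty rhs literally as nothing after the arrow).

  | cacabc => cbbc
  | abc => c
  | aaa
  | bac

ab->; aca->b; cbc->a; cca->bb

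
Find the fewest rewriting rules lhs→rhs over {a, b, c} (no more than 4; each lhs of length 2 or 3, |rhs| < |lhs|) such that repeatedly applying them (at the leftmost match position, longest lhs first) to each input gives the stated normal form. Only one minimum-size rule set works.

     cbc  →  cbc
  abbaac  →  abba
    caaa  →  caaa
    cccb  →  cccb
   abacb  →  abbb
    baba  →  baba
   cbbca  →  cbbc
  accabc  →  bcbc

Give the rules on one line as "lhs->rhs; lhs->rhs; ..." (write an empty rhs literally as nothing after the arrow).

aac->a; ac->b; bca->bc

  | cbc
  | abbaac => abba
  | caaa
  | cccb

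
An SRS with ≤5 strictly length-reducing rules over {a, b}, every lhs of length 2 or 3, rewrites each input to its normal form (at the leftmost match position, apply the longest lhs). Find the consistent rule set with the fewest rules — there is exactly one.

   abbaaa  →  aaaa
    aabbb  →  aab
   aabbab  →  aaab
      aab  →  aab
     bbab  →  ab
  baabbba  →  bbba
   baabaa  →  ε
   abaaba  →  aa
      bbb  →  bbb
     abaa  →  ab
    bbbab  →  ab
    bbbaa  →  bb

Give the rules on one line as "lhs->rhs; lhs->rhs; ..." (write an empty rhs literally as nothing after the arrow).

aba->ab; abb->a; baa->; bab->ab

  | abbaaa => aaaa
  | aabbb => aab
  | aabbab => aaab
  | aab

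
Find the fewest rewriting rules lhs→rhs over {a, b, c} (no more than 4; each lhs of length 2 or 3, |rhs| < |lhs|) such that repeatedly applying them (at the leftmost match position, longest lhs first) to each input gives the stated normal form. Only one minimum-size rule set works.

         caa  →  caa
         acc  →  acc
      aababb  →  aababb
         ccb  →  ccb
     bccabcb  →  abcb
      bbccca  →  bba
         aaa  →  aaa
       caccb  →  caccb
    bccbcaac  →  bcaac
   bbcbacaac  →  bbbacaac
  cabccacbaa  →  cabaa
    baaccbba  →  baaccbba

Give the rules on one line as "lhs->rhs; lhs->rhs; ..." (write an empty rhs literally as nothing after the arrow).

acb->b; bbc->bb; bcc->

  | caa
  | acc
  | aababb
  | ccb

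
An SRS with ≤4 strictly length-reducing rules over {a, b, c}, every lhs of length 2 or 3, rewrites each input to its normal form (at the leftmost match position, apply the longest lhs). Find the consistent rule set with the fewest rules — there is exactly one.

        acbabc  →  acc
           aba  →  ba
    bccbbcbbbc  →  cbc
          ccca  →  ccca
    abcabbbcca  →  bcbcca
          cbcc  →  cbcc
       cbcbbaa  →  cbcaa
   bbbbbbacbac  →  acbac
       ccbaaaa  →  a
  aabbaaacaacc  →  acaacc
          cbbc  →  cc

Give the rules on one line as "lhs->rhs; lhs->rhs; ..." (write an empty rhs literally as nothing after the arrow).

  | acbabc => acbbc => acc
  | aba => ba
  | bccbbcbbbc => babcbbbc => bbcbbbc => cbbbc => cbc
  | ccca

aaa->a; ab->b; bb->; ccb->a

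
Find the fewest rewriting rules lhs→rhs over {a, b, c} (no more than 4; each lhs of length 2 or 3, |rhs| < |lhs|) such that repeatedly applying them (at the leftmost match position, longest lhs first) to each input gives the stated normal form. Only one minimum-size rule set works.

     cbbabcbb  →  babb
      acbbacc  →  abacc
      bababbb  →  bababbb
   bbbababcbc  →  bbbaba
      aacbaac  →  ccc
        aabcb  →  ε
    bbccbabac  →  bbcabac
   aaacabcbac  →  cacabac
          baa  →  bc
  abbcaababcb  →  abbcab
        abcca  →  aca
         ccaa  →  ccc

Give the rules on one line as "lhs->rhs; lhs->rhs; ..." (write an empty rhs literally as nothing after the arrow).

  | cbbabcbb => babcbb => babb
  | acbbacc => abacc
  | bababbb
  | bbbababcbc => bbbababc => bbbaba

aa->c; abc->a; cb->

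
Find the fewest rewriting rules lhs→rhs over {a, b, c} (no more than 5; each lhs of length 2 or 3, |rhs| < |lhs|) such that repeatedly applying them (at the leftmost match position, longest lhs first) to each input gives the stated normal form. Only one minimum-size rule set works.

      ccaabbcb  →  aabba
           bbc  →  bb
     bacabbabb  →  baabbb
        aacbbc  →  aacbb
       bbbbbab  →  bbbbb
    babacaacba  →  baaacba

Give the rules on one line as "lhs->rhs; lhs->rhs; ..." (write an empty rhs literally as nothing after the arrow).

  | ccaabbcb => caabbcb => aabbcb => aabba
  | bbc => bb
  | bacabbabb => baabbabb => baabbb
  | aacbbc => aacbb

bab->b; bc->b; bcb->ba; ca->a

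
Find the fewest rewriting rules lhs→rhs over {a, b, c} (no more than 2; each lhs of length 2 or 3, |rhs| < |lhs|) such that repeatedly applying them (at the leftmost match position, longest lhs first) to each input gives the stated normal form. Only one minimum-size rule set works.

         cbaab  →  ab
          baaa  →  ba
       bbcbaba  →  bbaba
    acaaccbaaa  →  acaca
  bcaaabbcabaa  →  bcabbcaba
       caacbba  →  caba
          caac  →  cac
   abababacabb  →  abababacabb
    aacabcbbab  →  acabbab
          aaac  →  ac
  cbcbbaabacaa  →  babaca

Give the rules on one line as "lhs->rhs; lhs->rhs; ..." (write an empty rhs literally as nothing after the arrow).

  | cbaab => aab => ab
  | baaa => baa => ba
  | bbcbaba => bbaba
  | acaaccbaaa => acaccbaaa => acacaaa => acacaa => acaca

aa->a; cb->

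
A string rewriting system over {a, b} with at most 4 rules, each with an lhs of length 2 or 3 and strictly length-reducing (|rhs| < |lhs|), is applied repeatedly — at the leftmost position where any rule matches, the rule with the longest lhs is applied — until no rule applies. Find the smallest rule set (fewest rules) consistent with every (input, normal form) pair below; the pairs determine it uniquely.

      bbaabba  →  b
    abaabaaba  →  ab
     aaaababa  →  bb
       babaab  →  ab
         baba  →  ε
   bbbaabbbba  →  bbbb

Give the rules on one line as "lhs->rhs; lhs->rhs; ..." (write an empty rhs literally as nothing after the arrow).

  | bbaabba => babba => bba => b
  | abaabaaba => ababaaba => abbaaba => ababa => abba => ab
  | aaaababa => aabbaba => bbbaba => bbba => bb
  | babaab => baab => ab

aab->bb; aba->ab; ba->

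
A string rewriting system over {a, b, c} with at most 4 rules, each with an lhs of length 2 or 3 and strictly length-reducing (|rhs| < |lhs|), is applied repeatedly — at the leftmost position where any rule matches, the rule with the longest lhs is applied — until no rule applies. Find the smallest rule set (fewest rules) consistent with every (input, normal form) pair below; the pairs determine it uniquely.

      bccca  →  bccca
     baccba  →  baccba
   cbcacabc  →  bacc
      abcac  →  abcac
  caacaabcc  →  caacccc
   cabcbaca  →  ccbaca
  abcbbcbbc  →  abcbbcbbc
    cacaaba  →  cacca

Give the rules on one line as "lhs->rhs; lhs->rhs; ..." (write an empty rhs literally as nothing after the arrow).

  | bccca
  | baccba
  | cbcacabc => bacabc => bacc
  | abcac

aab->c; cab->c; cbc->b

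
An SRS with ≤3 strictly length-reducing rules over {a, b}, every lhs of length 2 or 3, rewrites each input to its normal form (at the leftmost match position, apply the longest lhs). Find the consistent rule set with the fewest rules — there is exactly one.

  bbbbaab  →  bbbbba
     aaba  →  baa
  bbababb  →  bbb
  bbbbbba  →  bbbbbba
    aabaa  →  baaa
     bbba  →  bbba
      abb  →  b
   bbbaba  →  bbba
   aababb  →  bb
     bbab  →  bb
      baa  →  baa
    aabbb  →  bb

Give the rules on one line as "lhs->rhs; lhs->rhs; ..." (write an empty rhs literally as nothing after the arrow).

  | bbbbaab => bbbbba
  | aaba => baa
  | bbababb => bbabb => bbb
  | bbbbbba

aab->ba; ab->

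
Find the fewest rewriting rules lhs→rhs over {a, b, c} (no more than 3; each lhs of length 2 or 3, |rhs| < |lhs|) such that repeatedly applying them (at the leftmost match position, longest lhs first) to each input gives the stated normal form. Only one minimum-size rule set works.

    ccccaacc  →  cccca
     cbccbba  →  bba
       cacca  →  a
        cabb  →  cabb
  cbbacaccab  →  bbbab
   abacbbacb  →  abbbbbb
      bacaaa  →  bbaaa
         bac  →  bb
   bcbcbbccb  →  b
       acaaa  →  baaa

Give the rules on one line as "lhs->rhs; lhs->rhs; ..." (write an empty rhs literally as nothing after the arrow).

ac->b; bc->; cb->b

  | ccccaacc => ccccabc => cccca
  | cbccbba => bccbba => cbba => bba
  | cacca => cbca => bca => a
  | cabb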